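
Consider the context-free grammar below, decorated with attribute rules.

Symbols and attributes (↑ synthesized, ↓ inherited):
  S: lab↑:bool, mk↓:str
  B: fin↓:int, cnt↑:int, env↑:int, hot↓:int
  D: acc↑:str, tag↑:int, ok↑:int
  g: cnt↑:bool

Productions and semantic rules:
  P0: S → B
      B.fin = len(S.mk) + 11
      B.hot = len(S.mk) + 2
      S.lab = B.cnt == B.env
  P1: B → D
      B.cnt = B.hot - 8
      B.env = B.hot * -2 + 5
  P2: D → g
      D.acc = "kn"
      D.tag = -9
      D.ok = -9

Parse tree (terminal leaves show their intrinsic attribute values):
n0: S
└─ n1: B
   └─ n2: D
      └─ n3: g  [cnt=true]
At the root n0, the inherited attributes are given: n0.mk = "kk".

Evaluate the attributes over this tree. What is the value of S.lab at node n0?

1. n0.mk = "kk"  [given at root]
2. n1.fin = 13  [len(S.mk) + 11]
3. n1.hot = 4  [len(S.mk) + 2]
4. n3.cnt = true  [terminal]
5. n2.acc = "kn"  ["kn"]
6. n2.tag = -9  [-9]
7. n2.ok = -9  [-9]
8. n1.cnt = -4  [B.hot - 8]
9. n1.env = -3  [B.hot * -2 + 5]
10. n0.lab = false  [B.cnt == B.env]

false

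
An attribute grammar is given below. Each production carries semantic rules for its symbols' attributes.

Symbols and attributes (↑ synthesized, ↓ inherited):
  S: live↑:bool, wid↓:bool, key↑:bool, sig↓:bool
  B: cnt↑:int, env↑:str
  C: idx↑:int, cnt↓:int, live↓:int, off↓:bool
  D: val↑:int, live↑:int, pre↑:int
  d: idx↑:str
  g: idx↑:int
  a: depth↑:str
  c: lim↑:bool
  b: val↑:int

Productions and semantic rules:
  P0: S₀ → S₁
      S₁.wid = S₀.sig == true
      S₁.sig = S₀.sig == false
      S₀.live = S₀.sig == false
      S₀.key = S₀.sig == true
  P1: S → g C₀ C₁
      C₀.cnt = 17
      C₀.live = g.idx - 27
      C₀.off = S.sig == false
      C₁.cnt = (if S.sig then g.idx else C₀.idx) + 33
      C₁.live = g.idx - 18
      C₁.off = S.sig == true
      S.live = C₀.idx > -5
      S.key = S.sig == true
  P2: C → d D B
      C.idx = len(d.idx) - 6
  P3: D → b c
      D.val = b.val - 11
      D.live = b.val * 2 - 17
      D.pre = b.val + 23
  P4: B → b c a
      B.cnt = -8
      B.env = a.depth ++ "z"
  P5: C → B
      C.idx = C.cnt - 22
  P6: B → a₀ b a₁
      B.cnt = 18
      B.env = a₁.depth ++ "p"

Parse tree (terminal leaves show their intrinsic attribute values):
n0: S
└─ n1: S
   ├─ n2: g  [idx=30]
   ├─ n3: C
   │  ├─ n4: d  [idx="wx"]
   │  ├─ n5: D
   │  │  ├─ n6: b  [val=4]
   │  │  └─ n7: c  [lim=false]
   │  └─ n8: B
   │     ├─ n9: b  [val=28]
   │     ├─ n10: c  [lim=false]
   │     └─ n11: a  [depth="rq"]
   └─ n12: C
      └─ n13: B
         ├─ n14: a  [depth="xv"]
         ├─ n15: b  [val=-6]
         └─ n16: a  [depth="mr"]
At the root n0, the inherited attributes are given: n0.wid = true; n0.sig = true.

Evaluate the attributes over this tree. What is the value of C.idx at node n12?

7

1. n0.wid = true  [given at root]
2. n0.sig = true  [given at root]
3. n1.wid = true  [S₀.sig == true]
4. n1.sig = false  [S₀.sig == false]
5. n2.idx = 30  [terminal]
6. n3.cnt = 17  [17]
7. n3.live = 3  [g.idx - 27]
8. n3.off = true  [S.sig == false]
9. n4.idx = "wx"  [terminal]
10. n6.val = 4  [terminal]
11. n7.lim = false  [terminal]
12. n5.val = -7  [b.val - 11]
13. n5.live = -9  [b.val * 2 - 17]
14. n5.pre = 27  [b.val + 23]
15. n9.val = 28  [terminal]
16. n10.lim = false  [terminal]
17. n11.depth = "rq"  [terminal]
18. n8.cnt = -8  [-8]
19. n8.env = "rqz"  [a.depth ++ "z"]
20. n3.idx = -4  [len(d.idx) - 6]
21. n12.cnt = 29  [(if S.sig then g.idx else C₀.idx) + 33]
22. n12.live = 12  [g.idx - 18]
23. n12.off = false  [S.sig == true]
24. n14.depth = "xv"  [terminal]
25. n15.val = -6  [terminal]
26. n16.depth = "mr"  [terminal]
27. n13.cnt = 18  [18]
28. n13.env = "mrp"  [a₁.depth ++ "p"]
29. n12.idx = 7  [C.cnt - 22]
30. n1.live = true  [C₀.idx > -5]
31. n1.key = false  [S.sig == true]
32. n0.live = false  [S₀.sig == false]
33. n0.key = true  [S₀.sig == true]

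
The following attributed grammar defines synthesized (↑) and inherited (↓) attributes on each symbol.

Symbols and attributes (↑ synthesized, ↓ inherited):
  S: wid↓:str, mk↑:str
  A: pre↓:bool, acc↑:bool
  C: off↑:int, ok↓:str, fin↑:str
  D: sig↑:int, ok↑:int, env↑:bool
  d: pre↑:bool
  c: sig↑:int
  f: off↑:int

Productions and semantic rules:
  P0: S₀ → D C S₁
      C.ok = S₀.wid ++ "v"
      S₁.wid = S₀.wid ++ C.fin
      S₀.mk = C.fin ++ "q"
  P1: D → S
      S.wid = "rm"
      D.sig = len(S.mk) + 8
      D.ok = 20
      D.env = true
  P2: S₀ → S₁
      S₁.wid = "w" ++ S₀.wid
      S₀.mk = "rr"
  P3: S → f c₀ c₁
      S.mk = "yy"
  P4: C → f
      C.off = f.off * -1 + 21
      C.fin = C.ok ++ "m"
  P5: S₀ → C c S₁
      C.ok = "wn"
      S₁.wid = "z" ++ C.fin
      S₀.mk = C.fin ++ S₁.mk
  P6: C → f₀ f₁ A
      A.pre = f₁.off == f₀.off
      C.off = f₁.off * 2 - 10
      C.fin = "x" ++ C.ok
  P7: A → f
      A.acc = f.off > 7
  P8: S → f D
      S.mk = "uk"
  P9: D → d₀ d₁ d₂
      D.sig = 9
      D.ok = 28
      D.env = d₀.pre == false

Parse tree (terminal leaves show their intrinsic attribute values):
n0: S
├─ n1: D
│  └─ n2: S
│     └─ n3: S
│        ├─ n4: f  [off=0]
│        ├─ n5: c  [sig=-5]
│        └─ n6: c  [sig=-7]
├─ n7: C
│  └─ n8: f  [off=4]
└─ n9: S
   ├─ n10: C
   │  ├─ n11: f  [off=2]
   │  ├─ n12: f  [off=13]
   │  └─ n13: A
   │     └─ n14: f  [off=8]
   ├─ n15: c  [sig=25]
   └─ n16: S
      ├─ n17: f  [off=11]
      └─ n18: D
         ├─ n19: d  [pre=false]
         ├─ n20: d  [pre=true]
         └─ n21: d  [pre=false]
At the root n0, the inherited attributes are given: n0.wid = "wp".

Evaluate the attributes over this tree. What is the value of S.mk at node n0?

"wpvmq"

1. n0.wid = "wp"  [given at root]
2. n2.wid = "rm"  ["rm"]
3. n3.wid = "wrm"  ["w" ++ S₀.wid]
4. n4.off = 0  [terminal]
5. n5.sig = -5  [terminal]
6. n6.sig = -7  [terminal]
7. n3.mk = "yy"  ["yy"]
8. n2.mk = "rr"  ["rr"]
9. n1.sig = 10  [len(S.mk) + 8]
10. n1.ok = 20  [20]
11. n1.env = true  [true]
12. n7.ok = "wpv"  [S₀.wid ++ "v"]
13. n8.off = 4  [terminal]
14. n7.off = 17  [f.off * -1 + 21]
15. n7.fin = "wpvm"  [C.ok ++ "m"]
16. n9.wid = "wpwpvm"  [S₀.wid ++ C.fin]
17. n10.ok = "wn"  ["wn"]
18. n11.off = 2  [terminal]
19. n12.off = 13  [terminal]
20. n13.pre = false  [f₁.off == f₀.off]
21. n14.off = 8  [terminal]
22. n13.acc = true  [f.off > 7]
23. n10.off = 16  [f₁.off * 2 - 10]
24. n10.fin = "xwn"  ["x" ++ C.ok]
25. n15.sig = 25  [terminal]
26. n16.wid = "zxwn"  ["z" ++ C.fin]
27. n17.off = 11  [terminal]
28. n19.pre = false  [terminal]
29. n20.pre = true  [terminal]
30. n21.pre = false  [terminal]
31. n18.sig = 9  [9]
32. n18.ok = 28  [28]
33. n18.env = true  [d₀.pre == false]
34. n16.mk = "uk"  ["uk"]
35. n9.mk = "xwnuk"  [C.fin ++ S₁.mk]
36. n0.mk = "wpvmq"  [C.fin ++ "q"]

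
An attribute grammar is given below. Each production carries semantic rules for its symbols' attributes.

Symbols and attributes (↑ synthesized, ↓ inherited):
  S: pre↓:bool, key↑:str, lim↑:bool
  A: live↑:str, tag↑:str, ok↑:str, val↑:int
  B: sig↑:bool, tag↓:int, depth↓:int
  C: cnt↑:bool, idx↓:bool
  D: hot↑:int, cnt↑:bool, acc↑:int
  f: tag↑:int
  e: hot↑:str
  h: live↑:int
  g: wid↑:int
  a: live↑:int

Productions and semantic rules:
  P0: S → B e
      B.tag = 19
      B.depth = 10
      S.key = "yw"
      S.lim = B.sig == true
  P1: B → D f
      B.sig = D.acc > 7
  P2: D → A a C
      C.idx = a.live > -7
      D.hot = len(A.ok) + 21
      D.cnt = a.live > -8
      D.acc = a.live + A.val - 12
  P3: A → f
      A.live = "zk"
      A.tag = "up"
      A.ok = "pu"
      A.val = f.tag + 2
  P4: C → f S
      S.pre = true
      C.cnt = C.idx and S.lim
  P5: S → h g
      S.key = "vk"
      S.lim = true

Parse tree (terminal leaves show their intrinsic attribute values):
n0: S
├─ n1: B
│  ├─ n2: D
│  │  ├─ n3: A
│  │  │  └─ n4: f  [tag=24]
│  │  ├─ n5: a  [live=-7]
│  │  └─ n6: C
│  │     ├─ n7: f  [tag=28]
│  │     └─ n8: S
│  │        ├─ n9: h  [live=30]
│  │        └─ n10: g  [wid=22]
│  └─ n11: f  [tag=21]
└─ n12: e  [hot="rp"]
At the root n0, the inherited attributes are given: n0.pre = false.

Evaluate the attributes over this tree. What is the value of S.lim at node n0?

false

1. n0.pre = false  [given at root]
2. n1.tag = 19  [19]
3. n1.depth = 10  [10]
4. n4.tag = 24  [terminal]
5. n3.live = "zk"  ["zk"]
6. n3.tag = "up"  ["up"]
7. n3.ok = "pu"  ["pu"]
8. n3.val = 26  [f.tag + 2]
9. n5.live = -7  [terminal]
10. n6.idx = false  [a.live > -7]
11. n7.tag = 28  [terminal]
12. n8.pre = true  [true]
13. n9.live = 30  [terminal]
14. n10.wid = 22  [terminal]
15. n8.key = "vk"  ["vk"]
16. n8.lim = true  [true]
17. n6.cnt = false  [C.idx and S.lim]
18. n2.hot = 23  [len(A.ok) + 21]
19. n2.cnt = true  [a.live > -8]
20. n2.acc = 7  [a.live + A.val - 12]
21. n11.tag = 21  [terminal]
22. n1.sig = false  [D.acc > 7]
23. n12.hot = "rp"  [terminal]
24. n0.key = "yw"  ["yw"]
25. n0.lim = false  [B.sig == true]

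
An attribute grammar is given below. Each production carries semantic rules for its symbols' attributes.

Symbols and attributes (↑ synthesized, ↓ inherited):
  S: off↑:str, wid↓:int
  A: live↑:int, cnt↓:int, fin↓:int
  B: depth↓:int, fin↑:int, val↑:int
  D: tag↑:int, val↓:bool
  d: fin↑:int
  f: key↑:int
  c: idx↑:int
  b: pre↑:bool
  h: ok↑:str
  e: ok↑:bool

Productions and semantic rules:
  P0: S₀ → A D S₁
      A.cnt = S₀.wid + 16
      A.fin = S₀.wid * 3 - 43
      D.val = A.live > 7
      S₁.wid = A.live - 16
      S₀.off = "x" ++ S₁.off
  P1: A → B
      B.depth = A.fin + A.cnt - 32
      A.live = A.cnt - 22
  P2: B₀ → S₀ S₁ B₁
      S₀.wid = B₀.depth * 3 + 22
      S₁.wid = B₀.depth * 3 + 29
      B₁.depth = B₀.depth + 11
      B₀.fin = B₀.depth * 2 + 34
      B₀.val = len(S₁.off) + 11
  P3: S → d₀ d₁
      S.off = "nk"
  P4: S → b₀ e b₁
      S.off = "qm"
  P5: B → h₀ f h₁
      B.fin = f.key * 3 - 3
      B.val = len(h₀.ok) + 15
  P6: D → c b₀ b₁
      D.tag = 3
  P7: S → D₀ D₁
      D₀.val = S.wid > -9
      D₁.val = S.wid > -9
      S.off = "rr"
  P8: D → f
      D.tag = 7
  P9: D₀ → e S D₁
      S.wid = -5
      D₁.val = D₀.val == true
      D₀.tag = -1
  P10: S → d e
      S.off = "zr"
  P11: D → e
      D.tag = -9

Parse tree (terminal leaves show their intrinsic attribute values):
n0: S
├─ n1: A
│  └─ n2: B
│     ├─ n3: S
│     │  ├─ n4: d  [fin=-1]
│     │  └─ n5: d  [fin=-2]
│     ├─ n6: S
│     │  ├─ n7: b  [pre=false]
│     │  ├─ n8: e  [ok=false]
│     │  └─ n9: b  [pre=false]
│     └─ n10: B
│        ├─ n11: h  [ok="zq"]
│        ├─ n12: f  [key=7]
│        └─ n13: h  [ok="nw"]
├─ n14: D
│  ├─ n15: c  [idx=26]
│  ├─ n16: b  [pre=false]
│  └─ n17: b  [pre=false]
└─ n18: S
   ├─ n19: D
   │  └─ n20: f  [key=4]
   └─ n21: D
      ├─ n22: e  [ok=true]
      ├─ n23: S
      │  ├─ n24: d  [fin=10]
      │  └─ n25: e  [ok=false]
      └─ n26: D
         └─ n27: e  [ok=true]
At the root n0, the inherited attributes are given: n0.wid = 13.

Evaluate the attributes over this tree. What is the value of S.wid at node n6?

1. n0.wid = 13  [given at root]
2. n1.cnt = 29  [S₀.wid + 16]
3. n1.fin = -4  [S₀.wid * 3 - 43]
4. n2.depth = -7  [A.fin + A.cnt - 32]
5. n3.wid = 1  [B₀.depth * 3 + 22]
6. n4.fin = -1  [terminal]
7. n5.fin = -2  [terminal]
8. n3.off = "nk"  ["nk"]
9. n6.wid = 8  [B₀.depth * 3 + 29]
10. n7.pre = false  [terminal]
11. n8.ok = false  [terminal]
12. n9.pre = false  [terminal]
13. n6.off = "qm"  ["qm"]
14. n10.depth = 4  [B₀.depth + 11]
15. n11.ok = "zq"  [terminal]
16. n12.key = 7  [terminal]
17. n13.ok = "nw"  [terminal]
18. n10.fin = 18  [f.key * 3 - 3]
19. n10.val = 17  [len(h₀.ok) + 15]
20. n2.fin = 20  [B₀.depth * 2 + 34]
21. n2.val = 13  [len(S₁.off) + 11]
22. n1.live = 7  [A.cnt - 22]
23. n14.val = false  [A.live > 7]
24. n15.idx = 26  [terminal]
25. n16.pre = false  [terminal]
26. n17.pre = false  [terminal]
27. n14.tag = 3  [3]
28. n18.wid = -9  [A.live - 16]
29. n19.val = false  [S.wid > -9]
30. n20.key = 4  [terminal]
31. n19.tag = 7  [7]
32. n21.val = false  [S.wid > -9]
33. n22.ok = true  [terminal]
34. n23.wid = -5  [-5]
35. n24.fin = 10  [terminal]
36. n25.ok = false  [terminal]
37. n23.off = "zr"  ["zr"]
38. n26.val = false  [D₀.val == true]
39. n27.ok = true  [terminal]
40. n26.tag = -9  [-9]
41. n21.tag = -1  [-1]
42. n18.off = "rr"  ["rr"]
43. n0.off = "xrr"  ["x" ++ S₁.off]

8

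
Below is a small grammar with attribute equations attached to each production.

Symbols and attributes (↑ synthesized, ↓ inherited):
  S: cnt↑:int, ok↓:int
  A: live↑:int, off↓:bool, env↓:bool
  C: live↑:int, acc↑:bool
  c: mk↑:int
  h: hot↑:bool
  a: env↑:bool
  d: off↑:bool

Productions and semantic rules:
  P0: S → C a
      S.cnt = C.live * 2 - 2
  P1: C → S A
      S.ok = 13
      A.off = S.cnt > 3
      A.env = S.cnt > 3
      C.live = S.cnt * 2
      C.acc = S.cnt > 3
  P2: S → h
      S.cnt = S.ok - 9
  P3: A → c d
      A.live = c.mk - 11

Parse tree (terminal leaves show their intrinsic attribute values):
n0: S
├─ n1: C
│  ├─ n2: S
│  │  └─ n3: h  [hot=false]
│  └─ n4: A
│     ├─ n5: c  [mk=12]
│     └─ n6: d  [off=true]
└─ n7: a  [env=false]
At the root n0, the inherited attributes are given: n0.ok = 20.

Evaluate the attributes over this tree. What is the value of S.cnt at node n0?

1. n0.ok = 20  [given at root]
2. n2.ok = 13  [13]
3. n3.hot = false  [terminal]
4. n2.cnt = 4  [S.ok - 9]
5. n4.off = true  [S.cnt > 3]
6. n4.env = true  [S.cnt > 3]
7. n5.mk = 12  [terminal]
8. n6.off = true  [terminal]
9. n4.live = 1  [c.mk - 11]
10. n1.live = 8  [S.cnt * 2]
11. n1.acc = true  [S.cnt > 3]
12. n7.env = false  [terminal]
13. n0.cnt = 14  [C.live * 2 - 2]

14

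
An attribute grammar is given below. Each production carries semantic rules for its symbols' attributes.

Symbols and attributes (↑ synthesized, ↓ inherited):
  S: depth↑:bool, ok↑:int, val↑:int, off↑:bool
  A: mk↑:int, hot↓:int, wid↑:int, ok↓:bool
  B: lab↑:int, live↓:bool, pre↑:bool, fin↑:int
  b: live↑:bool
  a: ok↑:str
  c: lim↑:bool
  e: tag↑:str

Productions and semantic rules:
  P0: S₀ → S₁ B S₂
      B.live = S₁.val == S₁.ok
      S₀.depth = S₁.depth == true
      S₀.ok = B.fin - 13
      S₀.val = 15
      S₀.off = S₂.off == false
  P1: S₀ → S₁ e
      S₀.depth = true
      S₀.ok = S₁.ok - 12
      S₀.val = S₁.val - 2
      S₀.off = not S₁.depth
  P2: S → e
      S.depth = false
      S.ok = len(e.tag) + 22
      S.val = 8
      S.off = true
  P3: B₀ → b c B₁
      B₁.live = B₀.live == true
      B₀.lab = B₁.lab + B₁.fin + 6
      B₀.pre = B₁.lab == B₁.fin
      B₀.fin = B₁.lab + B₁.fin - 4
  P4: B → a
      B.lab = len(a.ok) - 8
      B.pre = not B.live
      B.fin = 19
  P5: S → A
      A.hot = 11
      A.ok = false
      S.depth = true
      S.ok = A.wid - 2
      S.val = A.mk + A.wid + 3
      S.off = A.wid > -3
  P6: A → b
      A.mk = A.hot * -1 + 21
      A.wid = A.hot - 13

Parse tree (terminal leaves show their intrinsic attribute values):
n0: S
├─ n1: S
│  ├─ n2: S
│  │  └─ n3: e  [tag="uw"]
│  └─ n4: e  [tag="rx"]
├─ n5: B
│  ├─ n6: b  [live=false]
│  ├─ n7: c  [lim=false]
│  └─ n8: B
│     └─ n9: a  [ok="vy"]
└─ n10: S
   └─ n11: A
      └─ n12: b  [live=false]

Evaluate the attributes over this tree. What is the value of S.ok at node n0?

1. n3.tag = "uw"  [terminal]
2. n2.depth = false  [false]
3. n2.ok = 24  [len(e.tag) + 22]
4. n2.val = 8  [8]
5. n2.off = true  [true]
6. n4.tag = "rx"  [terminal]
7. n1.depth = true  [true]
8. n1.ok = 12  [S₁.ok - 12]
9. n1.val = 6  [S₁.val - 2]
10. n1.off = true  [not S₁.depth]
11. n5.live = false  [S₁.val == S₁.ok]
12. n6.live = false  [terminal]
13. n7.lim = false  [terminal]
14. n8.live = false  [B₀.live == true]
15. n9.ok = "vy"  [terminal]
16. n8.lab = -6  [len(a.ok) - 8]
17. n8.pre = true  [not B.live]
18. n8.fin = 19  [19]
19. n5.lab = 19  [B₁.lab + B₁.fin + 6]
20. n5.pre = false  [B₁.lab == B₁.fin]
21. n5.fin = 9  [B₁.lab + B₁.fin - 4]
22. n11.hot = 11  [11]
23. n11.ok = false  [false]
24. n12.live = false  [terminal]
25. n11.mk = 10  [A.hot * -1 + 21]
26. n11.wid = -2  [A.hot - 13]
27. n10.depth = true  [true]
28. n10.ok = -4  [A.wid - 2]
29. n10.val = 11  [A.mk + A.wid + 3]
30. n10.off = true  [A.wid > -3]
31. n0.depth = true  [S₁.depth == true]
32. n0.ok = -4  [B.fin - 13]
33. n0.val = 15  [15]
34. n0.off = false  [S₂.off == false]

-4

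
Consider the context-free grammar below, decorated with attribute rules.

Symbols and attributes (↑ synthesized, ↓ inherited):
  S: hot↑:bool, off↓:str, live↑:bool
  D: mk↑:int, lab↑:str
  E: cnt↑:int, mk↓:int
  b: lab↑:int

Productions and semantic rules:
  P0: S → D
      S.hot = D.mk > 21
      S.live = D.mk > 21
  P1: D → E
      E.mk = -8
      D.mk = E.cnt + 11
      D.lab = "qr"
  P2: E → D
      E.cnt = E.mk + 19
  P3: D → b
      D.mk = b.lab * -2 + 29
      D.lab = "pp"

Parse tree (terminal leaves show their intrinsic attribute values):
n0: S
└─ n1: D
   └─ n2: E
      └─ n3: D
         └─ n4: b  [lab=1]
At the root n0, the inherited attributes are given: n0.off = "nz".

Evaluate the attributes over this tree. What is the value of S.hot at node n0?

1. n0.off = "nz"  [given at root]
2. n2.mk = -8  [-8]
3. n4.lab = 1  [terminal]
4. n3.mk = 27  [b.lab * -2 + 29]
5. n3.lab = "pp"  ["pp"]
6. n2.cnt = 11  [E.mk + 19]
7. n1.mk = 22  [E.cnt + 11]
8. n1.lab = "qr"  ["qr"]
9. n0.hot = true  [D.mk > 21]
10. n0.live = true  [D.mk > 21]

true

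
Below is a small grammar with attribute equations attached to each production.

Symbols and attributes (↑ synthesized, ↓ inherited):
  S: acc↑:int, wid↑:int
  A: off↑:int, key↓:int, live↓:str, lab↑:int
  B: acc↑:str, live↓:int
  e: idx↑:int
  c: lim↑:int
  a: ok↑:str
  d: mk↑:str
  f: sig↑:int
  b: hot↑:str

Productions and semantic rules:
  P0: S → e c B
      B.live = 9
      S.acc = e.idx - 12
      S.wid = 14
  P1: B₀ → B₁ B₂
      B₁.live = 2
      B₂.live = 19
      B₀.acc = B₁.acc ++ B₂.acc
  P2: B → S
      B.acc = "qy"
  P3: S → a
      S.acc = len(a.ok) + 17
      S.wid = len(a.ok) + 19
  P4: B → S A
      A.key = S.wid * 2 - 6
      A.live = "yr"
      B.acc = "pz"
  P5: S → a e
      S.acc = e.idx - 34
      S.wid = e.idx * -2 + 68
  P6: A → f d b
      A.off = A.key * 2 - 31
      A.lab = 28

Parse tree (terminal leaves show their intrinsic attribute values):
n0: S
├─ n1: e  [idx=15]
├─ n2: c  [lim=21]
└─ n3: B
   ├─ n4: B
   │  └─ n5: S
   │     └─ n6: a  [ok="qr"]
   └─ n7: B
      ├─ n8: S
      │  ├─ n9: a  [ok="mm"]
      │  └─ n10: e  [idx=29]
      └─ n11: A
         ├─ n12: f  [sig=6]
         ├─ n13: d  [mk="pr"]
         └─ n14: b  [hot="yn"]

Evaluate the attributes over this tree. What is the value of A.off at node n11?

-3

1. n1.idx = 15  [terminal]
2. n2.lim = 21  [terminal]
3. n3.live = 9  [9]
4. n4.live = 2  [2]
5. n6.ok = "qr"  [terminal]
6. n5.acc = 19  [len(a.ok) + 17]
7. n5.wid = 21  [len(a.ok) + 19]
8. n4.acc = "qy"  ["qy"]
9. n7.live = 19  [19]
10. n9.ok = "mm"  [terminal]
11. n10.idx = 29  [terminal]
12. n8.acc = -5  [e.idx - 34]
13. n8.wid = 10  [e.idx * -2 + 68]
14. n11.key = 14  [S.wid * 2 - 6]
15. n11.live = "yr"  ["yr"]
16. n12.sig = 6  [terminal]
17. n13.mk = "pr"  [terminal]
18. n14.hot = "yn"  [terminal]
19. n11.off = -3  [A.key * 2 - 31]
20. n11.lab = 28  [28]
21. n7.acc = "pz"  ["pz"]
22. n3.acc = "qypz"  [B₁.acc ++ B₂.acc]
23. n0.acc = 3  [e.idx - 12]
24. n0.wid = 14  [14]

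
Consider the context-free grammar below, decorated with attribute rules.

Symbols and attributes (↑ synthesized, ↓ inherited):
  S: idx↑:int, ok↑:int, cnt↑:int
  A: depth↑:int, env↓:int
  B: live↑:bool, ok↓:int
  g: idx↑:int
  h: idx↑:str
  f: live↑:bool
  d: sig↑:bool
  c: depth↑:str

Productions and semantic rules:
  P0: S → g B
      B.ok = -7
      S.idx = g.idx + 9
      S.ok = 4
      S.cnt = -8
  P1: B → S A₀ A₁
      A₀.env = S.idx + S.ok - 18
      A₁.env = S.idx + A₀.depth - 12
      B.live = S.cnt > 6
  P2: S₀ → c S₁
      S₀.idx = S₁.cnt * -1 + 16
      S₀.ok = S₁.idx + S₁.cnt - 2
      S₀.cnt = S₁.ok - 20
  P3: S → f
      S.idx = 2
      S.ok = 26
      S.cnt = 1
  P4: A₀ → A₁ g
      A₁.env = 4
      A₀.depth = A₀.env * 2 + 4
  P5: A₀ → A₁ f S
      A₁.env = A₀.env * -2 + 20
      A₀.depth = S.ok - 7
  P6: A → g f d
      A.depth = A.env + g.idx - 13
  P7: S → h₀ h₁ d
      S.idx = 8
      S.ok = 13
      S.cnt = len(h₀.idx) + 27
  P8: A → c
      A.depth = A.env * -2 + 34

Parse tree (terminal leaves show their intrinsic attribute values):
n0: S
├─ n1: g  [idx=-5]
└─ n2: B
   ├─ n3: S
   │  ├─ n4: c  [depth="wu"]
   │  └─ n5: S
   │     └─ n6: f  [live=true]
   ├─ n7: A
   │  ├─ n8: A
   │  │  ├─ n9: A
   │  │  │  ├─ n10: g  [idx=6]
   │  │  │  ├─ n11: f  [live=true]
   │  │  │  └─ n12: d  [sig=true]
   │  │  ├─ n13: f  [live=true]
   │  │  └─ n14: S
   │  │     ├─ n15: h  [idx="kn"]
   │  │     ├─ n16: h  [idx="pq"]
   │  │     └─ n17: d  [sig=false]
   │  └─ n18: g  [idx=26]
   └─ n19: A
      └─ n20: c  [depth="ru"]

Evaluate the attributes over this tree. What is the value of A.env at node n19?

3

1. n1.idx = -5  [terminal]
2. n2.ok = -7  [-7]
3. n4.depth = "wu"  [terminal]
4. n6.live = true  [terminal]
5. n5.idx = 2  [2]
6. n5.ok = 26  [26]
7. n5.cnt = 1  [1]
8. n3.idx = 15  [S₁.cnt * -1 + 16]
9. n3.ok = 1  [S₁.idx + S₁.cnt - 2]
10. n3.cnt = 6  [S₁.ok - 20]
11. n7.env = -2  [S.idx + S.ok - 18]
12. n8.env = 4  [4]
13. n9.env = 12  [A₀.env * -2 + 20]
14. n10.idx = 6  [terminal]
15. n11.live = true  [terminal]
16. n12.sig = true  [terminal]
17. n9.depth = 5  [A.env + g.idx - 13]
18. n13.live = true  [terminal]
19. n15.idx = "kn"  [terminal]
20. n16.idx = "pq"  [terminal]
21. n17.sig = false  [terminal]
22. n14.idx = 8  [8]
23. n14.ok = 13  [13]
24. n14.cnt = 29  [len(h₀.idx) + 27]
25. n8.depth = 6  [S.ok - 7]
26. n18.idx = 26  [terminal]
27. n7.depth = 0  [A₀.env * 2 + 4]
28. n19.env = 3  [S.idx + A₀.depth - 12]
29. n20.depth = "ru"  [terminal]
30. n19.depth = 28  [A.env * -2 + 34]
31. n2.live = false  [S.cnt > 6]
32. n0.idx = 4  [g.idx + 9]
33. n0.ok = 4  [4]
34. n0.cnt = -8  [-8]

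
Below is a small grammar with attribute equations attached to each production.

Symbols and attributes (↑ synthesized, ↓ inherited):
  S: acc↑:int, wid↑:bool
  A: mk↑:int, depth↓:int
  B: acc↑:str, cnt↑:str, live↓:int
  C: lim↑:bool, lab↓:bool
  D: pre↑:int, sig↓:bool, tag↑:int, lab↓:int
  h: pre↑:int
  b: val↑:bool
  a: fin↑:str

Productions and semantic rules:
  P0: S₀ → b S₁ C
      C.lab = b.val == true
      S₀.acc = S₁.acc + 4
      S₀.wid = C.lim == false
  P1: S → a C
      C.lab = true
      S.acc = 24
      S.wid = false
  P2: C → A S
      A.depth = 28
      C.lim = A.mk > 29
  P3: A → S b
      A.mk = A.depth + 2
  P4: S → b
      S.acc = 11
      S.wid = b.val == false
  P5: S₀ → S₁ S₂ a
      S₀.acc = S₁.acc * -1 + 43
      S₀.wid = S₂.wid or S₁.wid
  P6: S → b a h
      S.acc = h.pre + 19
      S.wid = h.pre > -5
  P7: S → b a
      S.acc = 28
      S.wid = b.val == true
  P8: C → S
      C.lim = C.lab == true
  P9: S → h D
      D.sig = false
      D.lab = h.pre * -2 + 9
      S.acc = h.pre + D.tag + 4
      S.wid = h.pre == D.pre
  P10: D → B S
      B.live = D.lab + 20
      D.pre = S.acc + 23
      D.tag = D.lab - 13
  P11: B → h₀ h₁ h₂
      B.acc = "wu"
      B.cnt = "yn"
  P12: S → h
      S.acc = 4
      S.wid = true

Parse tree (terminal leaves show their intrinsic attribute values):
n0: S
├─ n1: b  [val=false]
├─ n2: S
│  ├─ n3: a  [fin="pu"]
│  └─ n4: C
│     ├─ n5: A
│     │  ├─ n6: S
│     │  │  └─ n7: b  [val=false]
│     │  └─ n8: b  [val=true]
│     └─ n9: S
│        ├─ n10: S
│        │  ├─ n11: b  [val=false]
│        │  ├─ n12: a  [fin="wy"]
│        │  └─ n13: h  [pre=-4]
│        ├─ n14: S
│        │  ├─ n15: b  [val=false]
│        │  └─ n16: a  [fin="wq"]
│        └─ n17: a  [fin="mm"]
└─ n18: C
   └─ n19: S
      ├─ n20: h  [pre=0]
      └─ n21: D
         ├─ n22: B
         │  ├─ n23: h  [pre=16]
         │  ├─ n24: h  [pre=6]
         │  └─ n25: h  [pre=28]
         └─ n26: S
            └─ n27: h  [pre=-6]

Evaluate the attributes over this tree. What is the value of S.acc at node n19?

1. n1.val = false  [terminal]
2. n3.fin = "pu"  [terminal]
3. n4.lab = true  [true]
4. n5.depth = 28  [28]
5. n7.val = false  [terminal]
6. n6.acc = 11  [11]
7. n6.wid = true  [b.val == false]
8. n8.val = true  [terminal]
9. n5.mk = 30  [A.depth + 2]
10. n11.val = false  [terminal]
11. n12.fin = "wy"  [terminal]
12. n13.pre = -4  [terminal]
13. n10.acc = 15  [h.pre + 19]
14. n10.wid = true  [h.pre > -5]
15. n15.val = false  [terminal]
16. n16.fin = "wq"  [terminal]
17. n14.acc = 28  [28]
18. n14.wid = false  [b.val == true]
19. n17.fin = "mm"  [terminal]
20. n9.acc = 28  [S₁.acc * -1 + 43]
21. n9.wid = true  [S₂.wid or S₁.wid]
22. n4.lim = true  [A.mk > 29]
23. n2.acc = 24  [24]
24. n2.wid = false  [false]
25. n18.lab = false  [b.val == true]
26. n20.pre = 0  [terminal]
27. n21.sig = false  [false]
28. n21.lab = 9  [h.pre * -2 + 9]
29. n22.live = 29  [D.lab + 20]
30. n23.pre = 16  [terminal]
31. n24.pre = 6  [terminal]
32. n25.pre = 28  [terminal]
33. n22.acc = "wu"  ["wu"]
34. n22.cnt = "yn"  ["yn"]
35. n27.pre = -6  [terminal]
36. n26.acc = 4  [4]
37. n26.wid = true  [true]
38. n21.pre = 27  [S.acc + 23]
39. n21.tag = -4  [D.lab - 13]
40. n19.acc = 0  [h.pre + D.tag + 4]
41. n19.wid = false  [h.pre == D.pre]
42. n18.lim = false  [C.lab == true]
43. n0.acc = 28  [S₁.acc + 4]
44. n0.wid = true  [C.lim == false]

0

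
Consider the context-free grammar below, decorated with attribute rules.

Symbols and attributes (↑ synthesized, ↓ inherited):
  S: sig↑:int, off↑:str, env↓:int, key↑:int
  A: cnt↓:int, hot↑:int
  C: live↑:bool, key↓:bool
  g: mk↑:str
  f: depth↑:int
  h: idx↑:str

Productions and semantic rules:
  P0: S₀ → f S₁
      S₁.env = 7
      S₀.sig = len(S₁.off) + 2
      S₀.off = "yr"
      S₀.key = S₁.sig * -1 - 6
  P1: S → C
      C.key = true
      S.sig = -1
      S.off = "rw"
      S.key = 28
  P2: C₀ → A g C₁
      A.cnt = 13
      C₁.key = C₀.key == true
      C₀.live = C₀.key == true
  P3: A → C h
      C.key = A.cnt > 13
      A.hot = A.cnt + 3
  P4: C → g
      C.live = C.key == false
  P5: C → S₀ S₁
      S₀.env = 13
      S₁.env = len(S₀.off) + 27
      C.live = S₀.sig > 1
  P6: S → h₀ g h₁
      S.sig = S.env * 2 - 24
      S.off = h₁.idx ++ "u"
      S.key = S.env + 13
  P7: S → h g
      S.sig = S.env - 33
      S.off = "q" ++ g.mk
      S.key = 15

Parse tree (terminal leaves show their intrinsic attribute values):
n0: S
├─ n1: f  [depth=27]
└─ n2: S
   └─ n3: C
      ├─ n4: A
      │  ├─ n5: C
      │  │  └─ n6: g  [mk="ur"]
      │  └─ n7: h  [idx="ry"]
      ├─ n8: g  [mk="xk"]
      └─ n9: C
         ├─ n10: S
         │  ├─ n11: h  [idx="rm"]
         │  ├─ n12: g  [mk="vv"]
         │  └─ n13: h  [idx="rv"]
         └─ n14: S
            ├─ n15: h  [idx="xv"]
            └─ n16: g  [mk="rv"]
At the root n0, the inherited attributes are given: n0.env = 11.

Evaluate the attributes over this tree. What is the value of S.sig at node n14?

1. n0.env = 11  [given at root]
2. n1.depth = 27  [terminal]
3. n2.env = 7  [7]
4. n3.key = true  [true]
5. n4.cnt = 13  [13]
6. n5.key = false  [A.cnt > 13]
7. n6.mk = "ur"  [terminal]
8. n5.live = true  [C.key == false]
9. n7.idx = "ry"  [terminal]
10. n4.hot = 16  [A.cnt + 3]
11. n8.mk = "xk"  [terminal]
12. n9.key = true  [C₀.key == true]
13. n10.env = 13  [13]
14. n11.idx = "rm"  [terminal]
15. n12.mk = "vv"  [terminal]
16. n13.idx = "rv"  [terminal]
17. n10.sig = 2  [S.env * 2 - 24]
18. n10.off = "rvu"  [h₁.idx ++ "u"]
19. n10.key = 26  [S.env + 13]
20. n14.env = 30  [len(S₀.off) + 27]
21. n15.idx = "xv"  [terminal]
22. n16.mk = "rv"  [terminal]
23. n14.sig = -3  [S.env - 33]
24. n14.off = "qrv"  ["q" ++ g.mk]
25. n14.key = 15  [15]
26. n9.live = true  [S₀.sig > 1]
27. n3.live = true  [C₀.key == true]
28. n2.sig = -1  [-1]
29. n2.off = "rw"  ["rw"]
30. n2.key = 28  [28]
31. n0.sig = 4  [len(S₁.off) + 2]
32. n0.off = "yr"  ["yr"]
33. n0.key = -5  [S₁.sig * -1 - 6]

-3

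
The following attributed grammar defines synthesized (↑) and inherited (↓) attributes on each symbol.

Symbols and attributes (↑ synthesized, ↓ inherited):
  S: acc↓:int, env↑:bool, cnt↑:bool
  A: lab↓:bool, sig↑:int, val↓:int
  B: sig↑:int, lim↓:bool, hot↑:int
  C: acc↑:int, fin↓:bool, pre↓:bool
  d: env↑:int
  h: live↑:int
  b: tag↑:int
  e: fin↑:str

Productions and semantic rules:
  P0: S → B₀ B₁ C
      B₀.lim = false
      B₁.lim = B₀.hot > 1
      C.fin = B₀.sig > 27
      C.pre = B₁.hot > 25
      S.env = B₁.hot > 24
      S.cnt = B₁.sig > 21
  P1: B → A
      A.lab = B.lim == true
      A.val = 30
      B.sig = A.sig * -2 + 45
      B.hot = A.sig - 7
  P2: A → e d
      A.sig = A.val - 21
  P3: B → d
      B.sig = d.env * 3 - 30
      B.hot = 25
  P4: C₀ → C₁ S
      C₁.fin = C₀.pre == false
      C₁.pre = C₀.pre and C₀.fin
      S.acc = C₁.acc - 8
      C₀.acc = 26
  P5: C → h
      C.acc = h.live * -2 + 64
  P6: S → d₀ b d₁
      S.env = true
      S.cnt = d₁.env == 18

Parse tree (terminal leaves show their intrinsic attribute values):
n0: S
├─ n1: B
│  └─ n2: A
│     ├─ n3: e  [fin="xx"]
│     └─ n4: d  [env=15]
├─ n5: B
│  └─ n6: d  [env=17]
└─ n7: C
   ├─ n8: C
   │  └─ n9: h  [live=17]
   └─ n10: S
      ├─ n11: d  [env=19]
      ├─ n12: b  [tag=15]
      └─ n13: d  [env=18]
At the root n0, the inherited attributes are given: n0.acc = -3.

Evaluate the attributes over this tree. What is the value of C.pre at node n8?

1. n0.acc = -3  [given at root]
2. n1.lim = false  [false]
3. n2.lab = false  [B.lim == true]
4. n2.val = 30  [30]
5. n3.fin = "xx"  [terminal]
6. n4.env = 15  [terminal]
7. n2.sig = 9  [A.val - 21]
8. n1.sig = 27  [A.sig * -2 + 45]
9. n1.hot = 2  [A.sig - 7]
10. n5.lim = true  [B₀.hot > 1]
11. n6.env = 17  [terminal]
12. n5.sig = 21  [d.env * 3 - 30]
13. n5.hot = 25  [25]
14. n7.fin = false  [B₀.sig > 27]
15. n7.pre = false  [B₁.hot > 25]
16. n8.fin = true  [C₀.pre == false]
17. n8.pre = false  [C₀.pre and C₀.fin]
18. n9.live = 17  [terminal]
19. n8.acc = 30  [h.live * -2 + 64]
20. n10.acc = 22  [C₁.acc - 8]
21. n11.env = 19  [terminal]
22. n12.tag = 15  [terminal]
23. n13.env = 18  [terminal]
24. n10.env = true  [true]
25. n10.cnt = true  [d₁.env == 18]
26. n7.acc = 26  [26]
27. n0.env = true  [B₁.hot > 24]
28. n0.cnt = false  [B₁.sig > 21]

false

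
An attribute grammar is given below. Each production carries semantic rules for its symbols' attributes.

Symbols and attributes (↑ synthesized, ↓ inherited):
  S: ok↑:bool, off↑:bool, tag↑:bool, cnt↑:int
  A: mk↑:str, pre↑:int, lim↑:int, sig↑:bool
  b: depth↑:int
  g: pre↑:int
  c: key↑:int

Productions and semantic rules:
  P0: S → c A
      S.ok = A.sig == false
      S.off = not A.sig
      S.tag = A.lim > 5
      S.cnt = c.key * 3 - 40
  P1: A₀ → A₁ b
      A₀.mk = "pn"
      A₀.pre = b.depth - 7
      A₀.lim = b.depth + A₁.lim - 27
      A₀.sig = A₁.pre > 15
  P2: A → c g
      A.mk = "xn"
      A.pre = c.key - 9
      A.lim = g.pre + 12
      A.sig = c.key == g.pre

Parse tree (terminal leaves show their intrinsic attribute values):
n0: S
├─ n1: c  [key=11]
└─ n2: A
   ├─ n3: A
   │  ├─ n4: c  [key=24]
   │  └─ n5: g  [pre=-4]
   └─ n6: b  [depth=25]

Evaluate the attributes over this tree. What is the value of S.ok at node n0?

true

1. n1.key = 11  [terminal]
2. n4.key = 24  [terminal]
3. n5.pre = -4  [terminal]
4. n3.mk = "xn"  ["xn"]
5. n3.pre = 15  [c.key - 9]
6. n3.lim = 8  [g.pre + 12]
7. n3.sig = false  [c.key == g.pre]
8. n6.depth = 25  [terminal]
9. n2.mk = "pn"  ["pn"]
10. n2.pre = 18  [b.depth - 7]
11. n2.lim = 6  [b.depth + A₁.lim - 27]
12. n2.sig = false  [A₁.pre > 15]
13. n0.ok = true  [A.sig == false]
14. n0.off = true  [not A.sig]
15. n0.tag = true  [A.lim > 5]
16. n0.cnt = -7  [c.key * 3 - 40]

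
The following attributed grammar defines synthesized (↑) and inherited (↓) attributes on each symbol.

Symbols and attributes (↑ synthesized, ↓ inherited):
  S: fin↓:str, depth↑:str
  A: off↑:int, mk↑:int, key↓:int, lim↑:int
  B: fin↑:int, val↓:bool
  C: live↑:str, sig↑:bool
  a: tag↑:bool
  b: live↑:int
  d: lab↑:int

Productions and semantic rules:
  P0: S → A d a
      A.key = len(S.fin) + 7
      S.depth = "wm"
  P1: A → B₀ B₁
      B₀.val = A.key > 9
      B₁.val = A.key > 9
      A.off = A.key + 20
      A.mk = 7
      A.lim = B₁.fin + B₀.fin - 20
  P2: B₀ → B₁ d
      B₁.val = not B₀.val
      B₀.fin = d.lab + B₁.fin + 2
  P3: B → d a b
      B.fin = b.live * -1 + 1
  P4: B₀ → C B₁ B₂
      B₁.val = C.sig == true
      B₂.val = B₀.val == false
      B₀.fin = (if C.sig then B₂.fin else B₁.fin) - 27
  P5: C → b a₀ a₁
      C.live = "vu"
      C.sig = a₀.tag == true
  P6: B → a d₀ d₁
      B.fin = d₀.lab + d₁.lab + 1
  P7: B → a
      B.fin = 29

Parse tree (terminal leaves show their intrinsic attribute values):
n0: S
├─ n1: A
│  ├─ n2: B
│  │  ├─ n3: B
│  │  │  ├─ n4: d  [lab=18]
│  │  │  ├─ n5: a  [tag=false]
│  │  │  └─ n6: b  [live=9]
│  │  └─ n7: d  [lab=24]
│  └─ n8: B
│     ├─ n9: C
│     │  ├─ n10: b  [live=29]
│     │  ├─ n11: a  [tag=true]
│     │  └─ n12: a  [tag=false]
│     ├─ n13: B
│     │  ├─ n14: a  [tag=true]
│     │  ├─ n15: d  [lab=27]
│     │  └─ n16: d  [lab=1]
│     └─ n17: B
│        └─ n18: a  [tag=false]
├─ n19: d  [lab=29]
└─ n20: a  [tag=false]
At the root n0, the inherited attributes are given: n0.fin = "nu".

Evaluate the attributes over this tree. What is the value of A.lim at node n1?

1. n0.fin = "nu"  [given at root]
2. n1.key = 9  [len(S.fin) + 7]
3. n2.val = false  [A.key > 9]
4. n3.val = true  [not B₀.val]
5. n4.lab = 18  [terminal]
6. n5.tag = false  [terminal]
7. n6.live = 9  [terminal]
8. n3.fin = -8  [b.live * -1 + 1]
9. n7.lab = 24  [terminal]
10. n2.fin = 18  [d.lab + B₁.fin + 2]
11. n8.val = false  [A.key > 9]
12. n10.live = 29  [terminal]
13. n11.tag = true  [terminal]
14. n12.tag = false  [terminal]
15. n9.live = "vu"  ["vu"]
16. n9.sig = true  [a₀.tag == true]
17. n13.val = true  [C.sig == true]
18. n14.tag = true  [terminal]
19. n15.lab = 27  [terminal]
20. n16.lab = 1  [terminal]
21. n13.fin = 29  [d₀.lab + d₁.lab + 1]
22. n17.val = true  [B₀.val == false]
23. n18.tag = false  [terminal]
24. n17.fin = 29  [29]
25. n8.fin = 2  [(if C.sig then B₂.fin else B₁.fin) - 27]
26. n1.off = 29  [A.key + 20]
27. n1.mk = 7  [7]
28. n1.lim = 0  [B₁.fin + B₀.fin - 20]
29. n19.lab = 29  [terminal]
30. n20.tag = false  [terminal]
31. n0.depth = "wm"  ["wm"]

0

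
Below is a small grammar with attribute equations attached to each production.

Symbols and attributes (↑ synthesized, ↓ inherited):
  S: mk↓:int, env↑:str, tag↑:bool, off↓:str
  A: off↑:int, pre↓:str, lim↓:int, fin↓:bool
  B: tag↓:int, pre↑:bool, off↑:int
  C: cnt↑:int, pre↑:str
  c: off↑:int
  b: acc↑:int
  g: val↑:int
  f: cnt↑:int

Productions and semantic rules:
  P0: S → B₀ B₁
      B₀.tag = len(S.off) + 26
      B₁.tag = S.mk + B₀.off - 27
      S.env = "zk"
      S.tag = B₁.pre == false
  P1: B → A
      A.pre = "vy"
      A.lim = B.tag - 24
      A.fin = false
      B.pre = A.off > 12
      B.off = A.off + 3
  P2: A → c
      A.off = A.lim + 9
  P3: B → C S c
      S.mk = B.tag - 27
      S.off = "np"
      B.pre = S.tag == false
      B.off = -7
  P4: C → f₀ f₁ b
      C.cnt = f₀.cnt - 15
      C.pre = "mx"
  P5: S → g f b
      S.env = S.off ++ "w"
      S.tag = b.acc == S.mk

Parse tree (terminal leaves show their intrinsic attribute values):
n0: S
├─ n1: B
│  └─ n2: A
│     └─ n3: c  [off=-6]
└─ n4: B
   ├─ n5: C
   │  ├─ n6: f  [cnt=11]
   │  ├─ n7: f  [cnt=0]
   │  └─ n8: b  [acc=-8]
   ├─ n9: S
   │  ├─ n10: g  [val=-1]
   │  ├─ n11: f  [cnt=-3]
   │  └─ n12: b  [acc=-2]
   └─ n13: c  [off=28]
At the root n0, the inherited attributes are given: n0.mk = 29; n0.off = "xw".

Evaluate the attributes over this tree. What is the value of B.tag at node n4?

1. n0.mk = 29  [given at root]
2. n0.off = "xw"  [given at root]
3. n1.tag = 28  [len(S.off) + 26]
4. n2.pre = "vy"  ["vy"]
5. n2.lim = 4  [B.tag - 24]
6. n2.fin = false  [false]
7. n3.off = -6  [terminal]
8. n2.off = 13  [A.lim + 9]
9. n1.pre = true  [A.off > 12]
10. n1.off = 16  [A.off + 3]
11. n4.tag = 18  [S.mk + B₀.off - 27]
12. n6.cnt = 11  [terminal]
13. n7.cnt = 0  [terminal]
14. n8.acc = -8  [terminal]
15. n5.cnt = -4  [f₀.cnt - 15]
16. n5.pre = "mx"  ["mx"]
17. n9.mk = -9  [B.tag - 27]
18. n9.off = "np"  ["np"]
19. n10.val = -1  [terminal]
20. n11.cnt = -3  [terminal]
21. n12.acc = -2  [terminal]
22. n9.env = "npw"  [S.off ++ "w"]
23. n9.tag = false  [b.acc == S.mk]
24. n13.off = 28  [terminal]
25. n4.pre = true  [S.tag == false]
26. n4.off = -7  [-7]
27. n0.env = "zk"  ["zk"]
28. n0.tag = false  [B₁.pre == false]

18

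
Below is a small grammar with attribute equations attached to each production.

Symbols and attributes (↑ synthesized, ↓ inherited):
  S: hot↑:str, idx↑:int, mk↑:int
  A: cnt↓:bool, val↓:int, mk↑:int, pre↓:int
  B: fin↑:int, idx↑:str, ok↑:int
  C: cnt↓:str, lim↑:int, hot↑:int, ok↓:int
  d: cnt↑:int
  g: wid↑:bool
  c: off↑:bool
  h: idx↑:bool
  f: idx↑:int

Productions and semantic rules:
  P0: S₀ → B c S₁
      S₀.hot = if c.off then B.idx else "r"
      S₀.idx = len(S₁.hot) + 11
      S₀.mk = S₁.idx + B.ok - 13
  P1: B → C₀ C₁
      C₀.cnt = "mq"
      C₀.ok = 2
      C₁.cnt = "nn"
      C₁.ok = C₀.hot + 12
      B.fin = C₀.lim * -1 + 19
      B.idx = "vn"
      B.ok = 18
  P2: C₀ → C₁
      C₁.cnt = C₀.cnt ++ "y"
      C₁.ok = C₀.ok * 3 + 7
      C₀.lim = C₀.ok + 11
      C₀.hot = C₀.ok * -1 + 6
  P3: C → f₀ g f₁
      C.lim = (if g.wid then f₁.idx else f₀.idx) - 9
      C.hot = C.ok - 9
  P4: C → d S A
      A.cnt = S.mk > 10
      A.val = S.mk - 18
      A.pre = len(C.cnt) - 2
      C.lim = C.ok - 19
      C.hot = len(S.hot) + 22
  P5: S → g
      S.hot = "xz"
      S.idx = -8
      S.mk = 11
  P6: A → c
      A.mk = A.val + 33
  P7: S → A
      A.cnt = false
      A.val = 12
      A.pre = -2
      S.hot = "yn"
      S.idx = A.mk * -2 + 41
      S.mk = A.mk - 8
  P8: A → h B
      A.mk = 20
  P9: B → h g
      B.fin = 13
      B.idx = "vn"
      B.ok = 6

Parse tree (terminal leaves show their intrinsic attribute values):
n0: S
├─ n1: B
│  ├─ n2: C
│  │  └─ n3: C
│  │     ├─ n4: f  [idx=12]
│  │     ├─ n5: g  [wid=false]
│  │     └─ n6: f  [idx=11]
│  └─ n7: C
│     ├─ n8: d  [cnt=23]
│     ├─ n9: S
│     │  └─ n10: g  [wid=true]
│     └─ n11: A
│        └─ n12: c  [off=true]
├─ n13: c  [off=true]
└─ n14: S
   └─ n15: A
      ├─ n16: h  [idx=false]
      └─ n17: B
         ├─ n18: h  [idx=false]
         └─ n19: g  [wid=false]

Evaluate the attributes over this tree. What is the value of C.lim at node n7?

1. n2.cnt = "mq"  ["mq"]
2. n2.ok = 2  [2]
3. n3.cnt = "mqy"  [C₀.cnt ++ "y"]
4. n3.ok = 13  [C₀.ok * 3 + 7]
5. n4.idx = 12  [terminal]
6. n5.wid = false  [terminal]
7. n6.idx = 11  [terminal]
8. n3.lim = 3  [(if g.wid then f₁.idx else f₀.idx) - 9]
9. n3.hot = 4  [C.ok - 9]
10. n2.lim = 13  [C₀.ok + 11]
11. n2.hot = 4  [C₀.ok * -1 + 6]
12. n7.cnt = "nn"  ["nn"]
13. n7.ok = 16  [C₀.hot + 12]
14. n8.cnt = 23  [terminal]
15. n10.wid = true  [terminal]
16. n9.hot = "xz"  ["xz"]
17. n9.idx = -8  [-8]
18. n9.mk = 11  [11]
19. n11.cnt = true  [S.mk > 10]
20. n11.val = -7  [S.mk - 18]
21. n11.pre = 0  [len(C.cnt) - 2]
22. n12.off = true  [terminal]
23. n11.mk = 26  [A.val + 33]
24. n7.lim = -3  [C.ok - 19]
25. n7.hot = 24  [len(S.hot) + 22]
26. n1.fin = 6  [C₀.lim * -1 + 19]
27. n1.idx = "vn"  ["vn"]
28. n1.ok = 18  [18]
29. n13.off = true  [terminal]
30. n15.cnt = false  [false]
31. n15.val = 12  [12]
32. n15.pre = -2  [-2]
33. n16.idx = false  [terminal]
34. n18.idx = false  [terminal]
35. n19.wid = false  [terminal]
36. n17.fin = 13  [13]
37. n17.idx = "vn"  ["vn"]
38. n17.ok = 6  [6]
39. n15.mk = 20  [20]
40. n14.hot = "yn"  ["yn"]
41. n14.idx = 1  [A.mk * -2 + 41]
42. n14.mk = 12  [A.mk - 8]
43. n0.hot = "vn"  [if c.off then B.idx else "r"]
44. n0.idx = 13  [len(S₁.hot) + 11]
45. n0.mk = 6  [S₁.idx + B.ok - 13]

-3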